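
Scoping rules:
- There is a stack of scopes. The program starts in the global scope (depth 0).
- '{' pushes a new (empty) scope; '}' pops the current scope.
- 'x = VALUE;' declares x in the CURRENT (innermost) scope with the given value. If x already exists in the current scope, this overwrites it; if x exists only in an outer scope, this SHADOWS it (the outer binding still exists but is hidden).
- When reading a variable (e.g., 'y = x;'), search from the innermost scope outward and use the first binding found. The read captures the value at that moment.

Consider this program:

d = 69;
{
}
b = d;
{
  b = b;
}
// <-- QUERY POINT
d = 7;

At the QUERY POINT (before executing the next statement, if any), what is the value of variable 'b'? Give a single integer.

Answer: 69

Derivation:
Step 1: declare d=69 at depth 0
Step 2: enter scope (depth=1)
Step 3: exit scope (depth=0)
Step 4: declare b=(read d)=69 at depth 0
Step 5: enter scope (depth=1)
Step 6: declare b=(read b)=69 at depth 1
Step 7: exit scope (depth=0)
Visible at query point: b=69 d=69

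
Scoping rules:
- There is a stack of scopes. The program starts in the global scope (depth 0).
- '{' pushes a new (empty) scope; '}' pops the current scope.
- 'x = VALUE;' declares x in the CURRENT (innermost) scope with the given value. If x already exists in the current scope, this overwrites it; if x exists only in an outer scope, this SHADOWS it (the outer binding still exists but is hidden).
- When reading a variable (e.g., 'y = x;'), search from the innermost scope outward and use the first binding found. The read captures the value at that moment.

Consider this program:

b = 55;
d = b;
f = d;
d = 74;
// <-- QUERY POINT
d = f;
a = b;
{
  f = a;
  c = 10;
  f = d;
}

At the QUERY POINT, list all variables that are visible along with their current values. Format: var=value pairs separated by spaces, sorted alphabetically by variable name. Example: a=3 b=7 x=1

Answer: b=55 d=74 f=55

Derivation:
Step 1: declare b=55 at depth 0
Step 2: declare d=(read b)=55 at depth 0
Step 3: declare f=(read d)=55 at depth 0
Step 4: declare d=74 at depth 0
Visible at query point: b=55 d=74 f=55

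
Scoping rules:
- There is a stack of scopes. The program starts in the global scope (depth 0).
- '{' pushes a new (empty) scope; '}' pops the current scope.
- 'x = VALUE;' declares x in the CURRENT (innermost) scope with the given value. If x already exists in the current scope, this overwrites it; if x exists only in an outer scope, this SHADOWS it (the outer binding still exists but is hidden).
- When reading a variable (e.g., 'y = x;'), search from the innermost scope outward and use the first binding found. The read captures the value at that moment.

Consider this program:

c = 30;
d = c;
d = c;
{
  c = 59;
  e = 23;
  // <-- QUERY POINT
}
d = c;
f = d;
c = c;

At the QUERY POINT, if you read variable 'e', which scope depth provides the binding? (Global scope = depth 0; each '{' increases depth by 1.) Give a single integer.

Answer: 1

Derivation:
Step 1: declare c=30 at depth 0
Step 2: declare d=(read c)=30 at depth 0
Step 3: declare d=(read c)=30 at depth 0
Step 4: enter scope (depth=1)
Step 5: declare c=59 at depth 1
Step 6: declare e=23 at depth 1
Visible at query point: c=59 d=30 e=23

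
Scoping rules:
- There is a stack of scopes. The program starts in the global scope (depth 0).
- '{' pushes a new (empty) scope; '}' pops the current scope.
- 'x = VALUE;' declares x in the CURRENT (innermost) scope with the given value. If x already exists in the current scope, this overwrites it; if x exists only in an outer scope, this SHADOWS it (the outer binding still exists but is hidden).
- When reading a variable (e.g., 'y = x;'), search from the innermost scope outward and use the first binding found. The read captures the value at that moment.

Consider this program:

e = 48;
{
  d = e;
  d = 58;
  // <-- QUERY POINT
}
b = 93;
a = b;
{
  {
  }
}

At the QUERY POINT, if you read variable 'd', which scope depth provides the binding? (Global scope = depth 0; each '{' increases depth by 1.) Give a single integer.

Answer: 1

Derivation:
Step 1: declare e=48 at depth 0
Step 2: enter scope (depth=1)
Step 3: declare d=(read e)=48 at depth 1
Step 4: declare d=58 at depth 1
Visible at query point: d=58 e=48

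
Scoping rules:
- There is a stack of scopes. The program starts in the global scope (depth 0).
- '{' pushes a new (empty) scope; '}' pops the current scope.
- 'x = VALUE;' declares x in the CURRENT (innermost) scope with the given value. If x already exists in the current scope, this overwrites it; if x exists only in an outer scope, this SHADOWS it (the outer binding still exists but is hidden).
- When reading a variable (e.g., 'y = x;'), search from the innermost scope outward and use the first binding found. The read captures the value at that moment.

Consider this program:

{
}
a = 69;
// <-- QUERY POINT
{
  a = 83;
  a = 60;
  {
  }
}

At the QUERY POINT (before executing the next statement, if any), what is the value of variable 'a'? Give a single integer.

Step 1: enter scope (depth=1)
Step 2: exit scope (depth=0)
Step 3: declare a=69 at depth 0
Visible at query point: a=69

Answer: 69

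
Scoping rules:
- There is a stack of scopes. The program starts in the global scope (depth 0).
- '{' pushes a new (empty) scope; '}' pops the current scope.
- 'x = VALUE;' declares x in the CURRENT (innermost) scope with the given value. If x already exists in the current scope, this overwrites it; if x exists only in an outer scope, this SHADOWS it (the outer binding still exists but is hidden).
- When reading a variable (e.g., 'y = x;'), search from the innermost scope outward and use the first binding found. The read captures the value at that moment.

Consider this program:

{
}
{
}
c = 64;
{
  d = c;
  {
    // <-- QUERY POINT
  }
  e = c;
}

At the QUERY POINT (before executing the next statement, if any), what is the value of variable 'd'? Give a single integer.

Answer: 64

Derivation:
Step 1: enter scope (depth=1)
Step 2: exit scope (depth=0)
Step 3: enter scope (depth=1)
Step 4: exit scope (depth=0)
Step 5: declare c=64 at depth 0
Step 6: enter scope (depth=1)
Step 7: declare d=(read c)=64 at depth 1
Step 8: enter scope (depth=2)
Visible at query point: c=64 d=64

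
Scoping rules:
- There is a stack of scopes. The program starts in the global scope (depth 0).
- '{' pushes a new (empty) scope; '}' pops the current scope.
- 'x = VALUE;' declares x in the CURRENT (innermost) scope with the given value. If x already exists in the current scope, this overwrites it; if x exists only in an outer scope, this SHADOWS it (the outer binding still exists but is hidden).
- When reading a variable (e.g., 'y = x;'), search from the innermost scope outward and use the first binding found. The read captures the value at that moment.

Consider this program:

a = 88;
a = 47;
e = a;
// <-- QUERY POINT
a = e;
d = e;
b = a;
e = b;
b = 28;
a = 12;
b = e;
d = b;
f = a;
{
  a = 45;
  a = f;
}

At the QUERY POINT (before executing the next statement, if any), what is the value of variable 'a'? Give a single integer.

Step 1: declare a=88 at depth 0
Step 2: declare a=47 at depth 0
Step 3: declare e=(read a)=47 at depth 0
Visible at query point: a=47 e=47

Answer: 47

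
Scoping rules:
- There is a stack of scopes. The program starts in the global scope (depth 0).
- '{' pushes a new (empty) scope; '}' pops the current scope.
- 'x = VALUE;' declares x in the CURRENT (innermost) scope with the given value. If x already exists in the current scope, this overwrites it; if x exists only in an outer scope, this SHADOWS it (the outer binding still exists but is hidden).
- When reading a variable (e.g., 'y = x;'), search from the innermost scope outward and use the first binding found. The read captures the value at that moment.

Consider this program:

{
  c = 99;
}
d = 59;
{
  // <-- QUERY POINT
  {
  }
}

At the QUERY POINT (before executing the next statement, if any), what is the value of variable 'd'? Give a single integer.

Answer: 59

Derivation:
Step 1: enter scope (depth=1)
Step 2: declare c=99 at depth 1
Step 3: exit scope (depth=0)
Step 4: declare d=59 at depth 0
Step 5: enter scope (depth=1)
Visible at query point: d=59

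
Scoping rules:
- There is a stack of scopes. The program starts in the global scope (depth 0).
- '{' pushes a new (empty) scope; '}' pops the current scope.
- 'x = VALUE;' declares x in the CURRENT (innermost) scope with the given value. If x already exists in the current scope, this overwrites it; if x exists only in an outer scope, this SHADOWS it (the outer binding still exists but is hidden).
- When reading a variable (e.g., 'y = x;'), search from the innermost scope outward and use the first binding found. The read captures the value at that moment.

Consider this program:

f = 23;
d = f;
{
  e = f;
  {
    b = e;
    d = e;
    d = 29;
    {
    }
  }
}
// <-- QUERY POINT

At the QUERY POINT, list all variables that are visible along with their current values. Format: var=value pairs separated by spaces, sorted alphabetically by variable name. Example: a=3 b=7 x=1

Step 1: declare f=23 at depth 0
Step 2: declare d=(read f)=23 at depth 0
Step 3: enter scope (depth=1)
Step 4: declare e=(read f)=23 at depth 1
Step 5: enter scope (depth=2)
Step 6: declare b=(read e)=23 at depth 2
Step 7: declare d=(read e)=23 at depth 2
Step 8: declare d=29 at depth 2
Step 9: enter scope (depth=3)
Step 10: exit scope (depth=2)
Step 11: exit scope (depth=1)
Step 12: exit scope (depth=0)
Visible at query point: d=23 f=23

Answer: d=23 f=23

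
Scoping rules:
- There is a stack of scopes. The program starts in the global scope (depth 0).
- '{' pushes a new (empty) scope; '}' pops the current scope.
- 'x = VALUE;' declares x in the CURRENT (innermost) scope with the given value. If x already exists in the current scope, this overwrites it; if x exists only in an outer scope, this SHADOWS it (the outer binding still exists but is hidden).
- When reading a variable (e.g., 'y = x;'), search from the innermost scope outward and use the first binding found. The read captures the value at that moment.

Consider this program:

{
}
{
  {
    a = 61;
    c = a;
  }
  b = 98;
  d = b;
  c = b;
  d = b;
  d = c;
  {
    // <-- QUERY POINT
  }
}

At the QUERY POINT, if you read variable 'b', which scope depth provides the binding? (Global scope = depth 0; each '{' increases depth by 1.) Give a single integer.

Answer: 1

Derivation:
Step 1: enter scope (depth=1)
Step 2: exit scope (depth=0)
Step 3: enter scope (depth=1)
Step 4: enter scope (depth=2)
Step 5: declare a=61 at depth 2
Step 6: declare c=(read a)=61 at depth 2
Step 7: exit scope (depth=1)
Step 8: declare b=98 at depth 1
Step 9: declare d=(read b)=98 at depth 1
Step 10: declare c=(read b)=98 at depth 1
Step 11: declare d=(read b)=98 at depth 1
Step 12: declare d=(read c)=98 at depth 1
Step 13: enter scope (depth=2)
Visible at query point: b=98 c=98 d=98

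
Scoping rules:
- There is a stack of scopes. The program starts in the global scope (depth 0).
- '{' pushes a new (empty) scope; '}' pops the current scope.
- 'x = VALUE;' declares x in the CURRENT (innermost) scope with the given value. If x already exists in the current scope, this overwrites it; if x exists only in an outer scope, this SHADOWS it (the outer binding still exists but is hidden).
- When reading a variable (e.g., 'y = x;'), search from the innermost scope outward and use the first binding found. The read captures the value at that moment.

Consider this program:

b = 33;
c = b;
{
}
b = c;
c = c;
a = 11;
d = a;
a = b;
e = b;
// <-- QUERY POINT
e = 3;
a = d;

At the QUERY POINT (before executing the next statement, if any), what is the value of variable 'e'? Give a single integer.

Answer: 33

Derivation:
Step 1: declare b=33 at depth 0
Step 2: declare c=(read b)=33 at depth 0
Step 3: enter scope (depth=1)
Step 4: exit scope (depth=0)
Step 5: declare b=(read c)=33 at depth 0
Step 6: declare c=(read c)=33 at depth 0
Step 7: declare a=11 at depth 0
Step 8: declare d=(read a)=11 at depth 0
Step 9: declare a=(read b)=33 at depth 0
Step 10: declare e=(read b)=33 at depth 0
Visible at query point: a=33 b=33 c=33 d=11 e=33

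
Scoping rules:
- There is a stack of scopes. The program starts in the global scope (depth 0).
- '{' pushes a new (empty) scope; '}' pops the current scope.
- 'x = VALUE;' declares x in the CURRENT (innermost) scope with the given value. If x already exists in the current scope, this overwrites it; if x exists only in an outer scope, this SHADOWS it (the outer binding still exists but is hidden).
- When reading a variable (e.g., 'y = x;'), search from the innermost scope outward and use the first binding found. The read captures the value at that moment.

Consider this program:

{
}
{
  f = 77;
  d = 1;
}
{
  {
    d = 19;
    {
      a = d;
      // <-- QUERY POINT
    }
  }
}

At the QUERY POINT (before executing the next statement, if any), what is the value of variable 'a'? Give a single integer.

Step 1: enter scope (depth=1)
Step 2: exit scope (depth=0)
Step 3: enter scope (depth=1)
Step 4: declare f=77 at depth 1
Step 5: declare d=1 at depth 1
Step 6: exit scope (depth=0)
Step 7: enter scope (depth=1)
Step 8: enter scope (depth=2)
Step 9: declare d=19 at depth 2
Step 10: enter scope (depth=3)
Step 11: declare a=(read d)=19 at depth 3
Visible at query point: a=19 d=19

Answer: 19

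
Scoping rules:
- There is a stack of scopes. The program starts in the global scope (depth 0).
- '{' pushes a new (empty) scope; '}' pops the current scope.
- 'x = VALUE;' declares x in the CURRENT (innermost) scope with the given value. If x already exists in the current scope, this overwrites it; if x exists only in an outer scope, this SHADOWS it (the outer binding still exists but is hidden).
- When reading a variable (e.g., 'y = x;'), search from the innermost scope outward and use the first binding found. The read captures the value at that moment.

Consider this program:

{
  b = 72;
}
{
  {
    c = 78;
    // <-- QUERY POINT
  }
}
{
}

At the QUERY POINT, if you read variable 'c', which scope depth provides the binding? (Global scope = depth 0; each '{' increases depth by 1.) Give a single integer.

Answer: 2

Derivation:
Step 1: enter scope (depth=1)
Step 2: declare b=72 at depth 1
Step 3: exit scope (depth=0)
Step 4: enter scope (depth=1)
Step 5: enter scope (depth=2)
Step 6: declare c=78 at depth 2
Visible at query point: c=78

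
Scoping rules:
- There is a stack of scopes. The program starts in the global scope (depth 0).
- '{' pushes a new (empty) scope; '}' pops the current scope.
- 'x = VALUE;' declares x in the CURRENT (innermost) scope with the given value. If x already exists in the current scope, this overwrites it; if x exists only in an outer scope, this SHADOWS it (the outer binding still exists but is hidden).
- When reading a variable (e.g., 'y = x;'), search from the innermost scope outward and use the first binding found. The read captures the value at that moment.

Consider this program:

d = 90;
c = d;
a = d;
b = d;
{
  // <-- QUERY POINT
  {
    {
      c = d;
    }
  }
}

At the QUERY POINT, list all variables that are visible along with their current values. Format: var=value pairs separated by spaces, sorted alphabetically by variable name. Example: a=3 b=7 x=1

Answer: a=90 b=90 c=90 d=90

Derivation:
Step 1: declare d=90 at depth 0
Step 2: declare c=(read d)=90 at depth 0
Step 3: declare a=(read d)=90 at depth 0
Step 4: declare b=(read d)=90 at depth 0
Step 5: enter scope (depth=1)
Visible at query point: a=90 b=90 c=90 d=90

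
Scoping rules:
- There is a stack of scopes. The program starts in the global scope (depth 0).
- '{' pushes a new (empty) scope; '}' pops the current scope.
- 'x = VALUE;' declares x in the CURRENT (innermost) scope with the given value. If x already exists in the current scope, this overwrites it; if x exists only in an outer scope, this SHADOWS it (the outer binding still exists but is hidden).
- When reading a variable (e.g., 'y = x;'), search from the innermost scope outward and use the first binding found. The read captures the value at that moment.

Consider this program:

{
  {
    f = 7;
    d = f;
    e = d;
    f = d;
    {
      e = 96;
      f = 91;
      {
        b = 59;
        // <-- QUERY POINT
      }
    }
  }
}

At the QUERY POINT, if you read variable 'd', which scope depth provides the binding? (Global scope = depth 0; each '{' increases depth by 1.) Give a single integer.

Answer: 2

Derivation:
Step 1: enter scope (depth=1)
Step 2: enter scope (depth=2)
Step 3: declare f=7 at depth 2
Step 4: declare d=(read f)=7 at depth 2
Step 5: declare e=(read d)=7 at depth 2
Step 6: declare f=(read d)=7 at depth 2
Step 7: enter scope (depth=3)
Step 8: declare e=96 at depth 3
Step 9: declare f=91 at depth 3
Step 10: enter scope (depth=4)
Step 11: declare b=59 at depth 4
Visible at query point: b=59 d=7 e=96 f=91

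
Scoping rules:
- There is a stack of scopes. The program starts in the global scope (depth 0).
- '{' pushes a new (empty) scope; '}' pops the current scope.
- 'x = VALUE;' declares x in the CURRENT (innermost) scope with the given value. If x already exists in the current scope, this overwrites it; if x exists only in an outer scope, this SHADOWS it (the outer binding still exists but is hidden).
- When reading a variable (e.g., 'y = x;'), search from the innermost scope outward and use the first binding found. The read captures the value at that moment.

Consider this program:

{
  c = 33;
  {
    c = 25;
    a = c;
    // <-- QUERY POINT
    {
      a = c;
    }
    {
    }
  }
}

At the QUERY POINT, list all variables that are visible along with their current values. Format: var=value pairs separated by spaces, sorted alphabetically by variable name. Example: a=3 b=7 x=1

Answer: a=25 c=25

Derivation:
Step 1: enter scope (depth=1)
Step 2: declare c=33 at depth 1
Step 3: enter scope (depth=2)
Step 4: declare c=25 at depth 2
Step 5: declare a=(read c)=25 at depth 2
Visible at query point: a=25 c=25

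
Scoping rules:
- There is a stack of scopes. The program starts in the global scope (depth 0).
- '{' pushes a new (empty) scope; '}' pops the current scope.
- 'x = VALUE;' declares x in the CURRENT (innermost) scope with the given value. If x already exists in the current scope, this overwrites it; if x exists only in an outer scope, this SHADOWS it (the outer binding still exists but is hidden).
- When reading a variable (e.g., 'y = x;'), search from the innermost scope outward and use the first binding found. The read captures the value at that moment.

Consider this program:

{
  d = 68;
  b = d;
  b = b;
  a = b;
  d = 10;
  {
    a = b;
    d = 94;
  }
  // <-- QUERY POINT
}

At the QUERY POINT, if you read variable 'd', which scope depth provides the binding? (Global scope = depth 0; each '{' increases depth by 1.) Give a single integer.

Answer: 1

Derivation:
Step 1: enter scope (depth=1)
Step 2: declare d=68 at depth 1
Step 3: declare b=(read d)=68 at depth 1
Step 4: declare b=(read b)=68 at depth 1
Step 5: declare a=(read b)=68 at depth 1
Step 6: declare d=10 at depth 1
Step 7: enter scope (depth=2)
Step 8: declare a=(read b)=68 at depth 2
Step 9: declare d=94 at depth 2
Step 10: exit scope (depth=1)
Visible at query point: a=68 b=68 d=10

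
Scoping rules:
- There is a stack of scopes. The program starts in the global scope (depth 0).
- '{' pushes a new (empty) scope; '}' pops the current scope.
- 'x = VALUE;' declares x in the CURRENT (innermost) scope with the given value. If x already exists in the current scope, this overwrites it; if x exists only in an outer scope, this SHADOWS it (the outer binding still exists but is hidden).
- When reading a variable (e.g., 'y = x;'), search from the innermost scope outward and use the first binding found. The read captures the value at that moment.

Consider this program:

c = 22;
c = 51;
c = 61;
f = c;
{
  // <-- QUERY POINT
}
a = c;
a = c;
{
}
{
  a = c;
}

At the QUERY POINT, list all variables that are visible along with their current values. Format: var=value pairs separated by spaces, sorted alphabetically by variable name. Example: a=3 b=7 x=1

Step 1: declare c=22 at depth 0
Step 2: declare c=51 at depth 0
Step 3: declare c=61 at depth 0
Step 4: declare f=(read c)=61 at depth 0
Step 5: enter scope (depth=1)
Visible at query point: c=61 f=61

Answer: c=61 f=61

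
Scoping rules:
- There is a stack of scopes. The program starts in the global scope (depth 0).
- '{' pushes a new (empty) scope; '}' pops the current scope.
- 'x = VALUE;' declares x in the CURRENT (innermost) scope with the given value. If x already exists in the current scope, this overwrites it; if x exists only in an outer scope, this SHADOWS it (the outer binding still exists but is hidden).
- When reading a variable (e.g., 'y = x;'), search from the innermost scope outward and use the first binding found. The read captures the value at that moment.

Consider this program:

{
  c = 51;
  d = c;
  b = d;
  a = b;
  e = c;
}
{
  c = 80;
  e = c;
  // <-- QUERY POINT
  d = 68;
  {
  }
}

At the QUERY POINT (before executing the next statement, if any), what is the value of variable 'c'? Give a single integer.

Step 1: enter scope (depth=1)
Step 2: declare c=51 at depth 1
Step 3: declare d=(read c)=51 at depth 1
Step 4: declare b=(read d)=51 at depth 1
Step 5: declare a=(read b)=51 at depth 1
Step 6: declare e=(read c)=51 at depth 1
Step 7: exit scope (depth=0)
Step 8: enter scope (depth=1)
Step 9: declare c=80 at depth 1
Step 10: declare e=(read c)=80 at depth 1
Visible at query point: c=80 e=80

Answer: 80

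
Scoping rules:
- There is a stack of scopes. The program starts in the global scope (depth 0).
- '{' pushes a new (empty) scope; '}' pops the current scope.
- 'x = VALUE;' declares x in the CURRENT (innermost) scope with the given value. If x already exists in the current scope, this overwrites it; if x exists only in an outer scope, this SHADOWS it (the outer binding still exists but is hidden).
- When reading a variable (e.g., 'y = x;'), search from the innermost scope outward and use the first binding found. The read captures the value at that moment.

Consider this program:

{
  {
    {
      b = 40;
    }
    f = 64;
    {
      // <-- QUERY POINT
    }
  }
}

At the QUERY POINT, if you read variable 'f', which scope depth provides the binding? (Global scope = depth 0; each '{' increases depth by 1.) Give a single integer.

Step 1: enter scope (depth=1)
Step 2: enter scope (depth=2)
Step 3: enter scope (depth=3)
Step 4: declare b=40 at depth 3
Step 5: exit scope (depth=2)
Step 6: declare f=64 at depth 2
Step 7: enter scope (depth=3)
Visible at query point: f=64

Answer: 2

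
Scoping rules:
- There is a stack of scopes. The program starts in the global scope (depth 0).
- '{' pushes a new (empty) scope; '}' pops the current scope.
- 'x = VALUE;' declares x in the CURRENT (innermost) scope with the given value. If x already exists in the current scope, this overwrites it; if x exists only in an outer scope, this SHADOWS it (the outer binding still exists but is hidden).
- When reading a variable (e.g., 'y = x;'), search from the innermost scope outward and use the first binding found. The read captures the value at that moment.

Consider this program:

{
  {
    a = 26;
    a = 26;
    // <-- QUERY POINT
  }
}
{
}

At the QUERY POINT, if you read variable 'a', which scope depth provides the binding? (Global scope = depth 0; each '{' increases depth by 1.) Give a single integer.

Answer: 2

Derivation:
Step 1: enter scope (depth=1)
Step 2: enter scope (depth=2)
Step 3: declare a=26 at depth 2
Step 4: declare a=26 at depth 2
Visible at query point: a=26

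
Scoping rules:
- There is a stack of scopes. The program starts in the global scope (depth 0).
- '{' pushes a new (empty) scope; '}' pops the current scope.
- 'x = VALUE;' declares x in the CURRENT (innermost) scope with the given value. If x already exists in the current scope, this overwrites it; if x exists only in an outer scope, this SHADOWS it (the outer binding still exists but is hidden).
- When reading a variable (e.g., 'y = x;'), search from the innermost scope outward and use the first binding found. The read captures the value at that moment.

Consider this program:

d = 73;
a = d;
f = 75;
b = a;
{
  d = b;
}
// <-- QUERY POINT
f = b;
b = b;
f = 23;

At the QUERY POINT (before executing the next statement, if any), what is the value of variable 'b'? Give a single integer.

Step 1: declare d=73 at depth 0
Step 2: declare a=(read d)=73 at depth 0
Step 3: declare f=75 at depth 0
Step 4: declare b=(read a)=73 at depth 0
Step 5: enter scope (depth=1)
Step 6: declare d=(read b)=73 at depth 1
Step 7: exit scope (depth=0)
Visible at query point: a=73 b=73 d=73 f=75

Answer: 73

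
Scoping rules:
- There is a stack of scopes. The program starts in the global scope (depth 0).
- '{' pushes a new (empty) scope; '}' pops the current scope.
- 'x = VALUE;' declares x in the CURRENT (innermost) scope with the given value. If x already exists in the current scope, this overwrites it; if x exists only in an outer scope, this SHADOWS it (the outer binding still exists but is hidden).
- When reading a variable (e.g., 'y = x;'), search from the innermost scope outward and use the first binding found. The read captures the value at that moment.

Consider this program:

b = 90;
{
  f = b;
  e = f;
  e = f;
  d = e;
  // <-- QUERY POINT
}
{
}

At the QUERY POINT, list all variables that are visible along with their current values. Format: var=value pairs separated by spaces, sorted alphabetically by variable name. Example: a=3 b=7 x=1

Answer: b=90 d=90 e=90 f=90

Derivation:
Step 1: declare b=90 at depth 0
Step 2: enter scope (depth=1)
Step 3: declare f=(read b)=90 at depth 1
Step 4: declare e=(read f)=90 at depth 1
Step 5: declare e=(read f)=90 at depth 1
Step 6: declare d=(read e)=90 at depth 1
Visible at query point: b=90 d=90 e=90 f=90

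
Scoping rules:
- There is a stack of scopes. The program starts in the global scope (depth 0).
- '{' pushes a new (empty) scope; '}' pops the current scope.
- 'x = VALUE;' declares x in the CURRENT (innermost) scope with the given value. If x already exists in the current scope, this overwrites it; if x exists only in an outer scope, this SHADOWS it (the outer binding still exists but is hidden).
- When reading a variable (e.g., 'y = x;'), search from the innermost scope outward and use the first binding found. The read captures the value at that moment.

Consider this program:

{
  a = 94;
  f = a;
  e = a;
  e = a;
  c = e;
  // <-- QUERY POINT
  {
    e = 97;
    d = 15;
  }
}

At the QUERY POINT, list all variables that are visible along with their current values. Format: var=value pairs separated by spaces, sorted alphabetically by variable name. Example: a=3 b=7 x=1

Answer: a=94 c=94 e=94 f=94

Derivation:
Step 1: enter scope (depth=1)
Step 2: declare a=94 at depth 1
Step 3: declare f=(read a)=94 at depth 1
Step 4: declare e=(read a)=94 at depth 1
Step 5: declare e=(read a)=94 at depth 1
Step 6: declare c=(read e)=94 at depth 1
Visible at query point: a=94 c=94 e=94 f=94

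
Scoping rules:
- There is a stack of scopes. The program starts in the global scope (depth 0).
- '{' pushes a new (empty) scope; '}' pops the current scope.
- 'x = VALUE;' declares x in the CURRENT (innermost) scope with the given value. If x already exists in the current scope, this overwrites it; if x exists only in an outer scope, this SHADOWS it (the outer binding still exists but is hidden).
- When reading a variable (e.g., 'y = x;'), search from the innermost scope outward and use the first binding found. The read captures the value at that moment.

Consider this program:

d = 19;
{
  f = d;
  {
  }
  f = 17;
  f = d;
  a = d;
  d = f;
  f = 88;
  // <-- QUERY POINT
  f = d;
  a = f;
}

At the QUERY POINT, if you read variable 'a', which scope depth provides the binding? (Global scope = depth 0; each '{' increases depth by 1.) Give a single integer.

Step 1: declare d=19 at depth 0
Step 2: enter scope (depth=1)
Step 3: declare f=(read d)=19 at depth 1
Step 4: enter scope (depth=2)
Step 5: exit scope (depth=1)
Step 6: declare f=17 at depth 1
Step 7: declare f=(read d)=19 at depth 1
Step 8: declare a=(read d)=19 at depth 1
Step 9: declare d=(read f)=19 at depth 1
Step 10: declare f=88 at depth 1
Visible at query point: a=19 d=19 f=88

Answer: 1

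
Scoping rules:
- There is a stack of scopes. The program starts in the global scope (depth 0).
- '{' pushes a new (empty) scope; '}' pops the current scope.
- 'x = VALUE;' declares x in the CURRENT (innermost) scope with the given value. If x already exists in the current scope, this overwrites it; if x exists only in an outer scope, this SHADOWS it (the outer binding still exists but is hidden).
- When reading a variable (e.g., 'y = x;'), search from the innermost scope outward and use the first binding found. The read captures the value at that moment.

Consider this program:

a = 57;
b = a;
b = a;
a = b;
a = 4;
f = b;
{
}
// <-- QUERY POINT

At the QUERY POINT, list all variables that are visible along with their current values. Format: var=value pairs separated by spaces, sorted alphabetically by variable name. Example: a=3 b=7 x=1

Step 1: declare a=57 at depth 0
Step 2: declare b=(read a)=57 at depth 0
Step 3: declare b=(read a)=57 at depth 0
Step 4: declare a=(read b)=57 at depth 0
Step 5: declare a=4 at depth 0
Step 6: declare f=(read b)=57 at depth 0
Step 7: enter scope (depth=1)
Step 8: exit scope (depth=0)
Visible at query point: a=4 b=57 f=57

Answer: a=4 b=57 f=57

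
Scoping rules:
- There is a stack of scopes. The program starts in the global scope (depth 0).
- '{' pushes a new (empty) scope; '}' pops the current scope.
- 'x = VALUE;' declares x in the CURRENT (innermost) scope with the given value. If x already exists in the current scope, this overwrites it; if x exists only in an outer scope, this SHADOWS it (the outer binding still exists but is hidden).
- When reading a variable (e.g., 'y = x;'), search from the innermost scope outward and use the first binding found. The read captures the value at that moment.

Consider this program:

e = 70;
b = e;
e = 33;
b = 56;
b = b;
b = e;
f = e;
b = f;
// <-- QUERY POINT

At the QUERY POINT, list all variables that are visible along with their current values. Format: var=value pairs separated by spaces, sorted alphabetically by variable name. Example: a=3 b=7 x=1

Answer: b=33 e=33 f=33

Derivation:
Step 1: declare e=70 at depth 0
Step 2: declare b=(read e)=70 at depth 0
Step 3: declare e=33 at depth 0
Step 4: declare b=56 at depth 0
Step 5: declare b=(read b)=56 at depth 0
Step 6: declare b=(read e)=33 at depth 0
Step 7: declare f=(read e)=33 at depth 0
Step 8: declare b=(read f)=33 at depth 0
Visible at query point: b=33 e=33 f=33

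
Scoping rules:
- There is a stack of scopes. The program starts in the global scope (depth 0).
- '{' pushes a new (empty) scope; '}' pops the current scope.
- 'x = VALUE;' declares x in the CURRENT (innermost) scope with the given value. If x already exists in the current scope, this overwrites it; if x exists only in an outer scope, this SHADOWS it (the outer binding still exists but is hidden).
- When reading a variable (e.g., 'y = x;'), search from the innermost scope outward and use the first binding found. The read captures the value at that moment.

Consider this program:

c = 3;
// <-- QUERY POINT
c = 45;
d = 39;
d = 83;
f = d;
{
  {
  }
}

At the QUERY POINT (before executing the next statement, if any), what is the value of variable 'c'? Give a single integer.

Answer: 3

Derivation:
Step 1: declare c=3 at depth 0
Visible at query point: c=3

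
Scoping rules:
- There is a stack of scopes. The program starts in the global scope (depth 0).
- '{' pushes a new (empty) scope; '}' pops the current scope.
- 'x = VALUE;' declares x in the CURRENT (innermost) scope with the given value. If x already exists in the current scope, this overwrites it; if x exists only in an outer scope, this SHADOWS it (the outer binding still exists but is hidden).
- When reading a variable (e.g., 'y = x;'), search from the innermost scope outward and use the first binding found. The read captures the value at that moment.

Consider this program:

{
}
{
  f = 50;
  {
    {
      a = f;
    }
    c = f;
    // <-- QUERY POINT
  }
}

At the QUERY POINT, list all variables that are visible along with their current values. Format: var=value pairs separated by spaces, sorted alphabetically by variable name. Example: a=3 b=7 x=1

Step 1: enter scope (depth=1)
Step 2: exit scope (depth=0)
Step 3: enter scope (depth=1)
Step 4: declare f=50 at depth 1
Step 5: enter scope (depth=2)
Step 6: enter scope (depth=3)
Step 7: declare a=(read f)=50 at depth 3
Step 8: exit scope (depth=2)
Step 9: declare c=(read f)=50 at depth 2
Visible at query point: c=50 f=50

Answer: c=50 f=50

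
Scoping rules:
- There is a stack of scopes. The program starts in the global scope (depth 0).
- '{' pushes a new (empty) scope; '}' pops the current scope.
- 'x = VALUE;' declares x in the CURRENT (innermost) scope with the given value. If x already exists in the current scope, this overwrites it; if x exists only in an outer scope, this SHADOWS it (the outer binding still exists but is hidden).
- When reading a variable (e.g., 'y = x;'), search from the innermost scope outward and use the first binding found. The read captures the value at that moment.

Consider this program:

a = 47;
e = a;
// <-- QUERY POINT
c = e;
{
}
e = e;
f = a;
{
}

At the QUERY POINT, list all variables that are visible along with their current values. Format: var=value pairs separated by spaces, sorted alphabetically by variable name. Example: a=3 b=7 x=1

Step 1: declare a=47 at depth 0
Step 2: declare e=(read a)=47 at depth 0
Visible at query point: a=47 e=47

Answer: a=47 e=47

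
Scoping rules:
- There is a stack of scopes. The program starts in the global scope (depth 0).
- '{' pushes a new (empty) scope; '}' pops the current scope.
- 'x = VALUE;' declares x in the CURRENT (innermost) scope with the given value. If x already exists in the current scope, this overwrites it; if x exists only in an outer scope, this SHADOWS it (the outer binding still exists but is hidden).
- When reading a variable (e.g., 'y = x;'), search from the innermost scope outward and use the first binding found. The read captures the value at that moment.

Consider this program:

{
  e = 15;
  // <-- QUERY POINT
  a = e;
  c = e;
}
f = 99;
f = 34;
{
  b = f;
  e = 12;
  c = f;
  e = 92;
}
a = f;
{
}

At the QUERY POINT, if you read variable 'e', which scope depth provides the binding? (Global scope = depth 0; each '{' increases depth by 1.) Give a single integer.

Step 1: enter scope (depth=1)
Step 2: declare e=15 at depth 1
Visible at query point: e=15

Answer: 1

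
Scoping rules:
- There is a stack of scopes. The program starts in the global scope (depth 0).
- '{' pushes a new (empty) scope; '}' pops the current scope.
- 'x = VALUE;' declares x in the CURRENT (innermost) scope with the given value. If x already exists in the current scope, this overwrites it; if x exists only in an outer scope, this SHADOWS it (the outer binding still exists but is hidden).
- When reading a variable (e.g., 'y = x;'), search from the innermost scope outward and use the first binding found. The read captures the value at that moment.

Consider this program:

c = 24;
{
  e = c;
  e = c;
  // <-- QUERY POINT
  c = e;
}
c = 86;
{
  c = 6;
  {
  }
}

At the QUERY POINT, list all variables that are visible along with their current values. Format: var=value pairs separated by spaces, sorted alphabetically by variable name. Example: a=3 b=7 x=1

Answer: c=24 e=24

Derivation:
Step 1: declare c=24 at depth 0
Step 2: enter scope (depth=1)
Step 3: declare e=(read c)=24 at depth 1
Step 4: declare e=(read c)=24 at depth 1
Visible at query point: c=24 e=24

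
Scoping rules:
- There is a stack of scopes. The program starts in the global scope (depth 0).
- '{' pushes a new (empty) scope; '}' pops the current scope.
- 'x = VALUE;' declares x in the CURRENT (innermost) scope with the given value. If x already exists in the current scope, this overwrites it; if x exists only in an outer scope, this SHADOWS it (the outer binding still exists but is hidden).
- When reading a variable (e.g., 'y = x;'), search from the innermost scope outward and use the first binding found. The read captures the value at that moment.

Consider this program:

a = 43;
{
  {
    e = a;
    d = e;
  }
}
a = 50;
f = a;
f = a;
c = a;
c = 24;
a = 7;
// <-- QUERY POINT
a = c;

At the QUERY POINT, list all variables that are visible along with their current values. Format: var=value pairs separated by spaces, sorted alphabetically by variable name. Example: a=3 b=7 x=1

Answer: a=7 c=24 f=50

Derivation:
Step 1: declare a=43 at depth 0
Step 2: enter scope (depth=1)
Step 3: enter scope (depth=2)
Step 4: declare e=(read a)=43 at depth 2
Step 5: declare d=(read e)=43 at depth 2
Step 6: exit scope (depth=1)
Step 7: exit scope (depth=0)
Step 8: declare a=50 at depth 0
Step 9: declare f=(read a)=50 at depth 0
Step 10: declare f=(read a)=50 at depth 0
Step 11: declare c=(read a)=50 at depth 0
Step 12: declare c=24 at depth 0
Step 13: declare a=7 at depth 0
Visible at query point: a=7 c=24 f=50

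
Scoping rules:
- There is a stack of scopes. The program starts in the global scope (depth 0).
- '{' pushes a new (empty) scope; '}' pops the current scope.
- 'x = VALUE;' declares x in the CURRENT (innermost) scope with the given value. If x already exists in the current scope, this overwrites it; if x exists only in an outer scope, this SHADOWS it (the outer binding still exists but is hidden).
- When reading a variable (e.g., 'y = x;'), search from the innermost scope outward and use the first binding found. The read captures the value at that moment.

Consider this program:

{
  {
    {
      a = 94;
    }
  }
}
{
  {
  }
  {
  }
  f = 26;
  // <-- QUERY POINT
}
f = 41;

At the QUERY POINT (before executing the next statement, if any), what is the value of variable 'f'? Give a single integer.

Step 1: enter scope (depth=1)
Step 2: enter scope (depth=2)
Step 3: enter scope (depth=3)
Step 4: declare a=94 at depth 3
Step 5: exit scope (depth=2)
Step 6: exit scope (depth=1)
Step 7: exit scope (depth=0)
Step 8: enter scope (depth=1)
Step 9: enter scope (depth=2)
Step 10: exit scope (depth=1)
Step 11: enter scope (depth=2)
Step 12: exit scope (depth=1)
Step 13: declare f=26 at depth 1
Visible at query point: f=26

Answer: 26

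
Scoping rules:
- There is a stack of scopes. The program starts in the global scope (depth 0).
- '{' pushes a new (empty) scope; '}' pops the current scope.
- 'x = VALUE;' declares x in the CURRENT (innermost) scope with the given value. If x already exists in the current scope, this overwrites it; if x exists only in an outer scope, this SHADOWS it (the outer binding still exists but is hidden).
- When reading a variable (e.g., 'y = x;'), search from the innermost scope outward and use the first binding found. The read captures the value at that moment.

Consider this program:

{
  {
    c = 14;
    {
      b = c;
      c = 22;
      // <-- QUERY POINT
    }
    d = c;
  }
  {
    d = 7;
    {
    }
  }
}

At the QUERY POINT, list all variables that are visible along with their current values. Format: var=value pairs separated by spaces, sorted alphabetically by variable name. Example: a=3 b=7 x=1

Answer: b=14 c=22

Derivation:
Step 1: enter scope (depth=1)
Step 2: enter scope (depth=2)
Step 3: declare c=14 at depth 2
Step 4: enter scope (depth=3)
Step 5: declare b=(read c)=14 at depth 3
Step 6: declare c=22 at depth 3
Visible at query point: b=14 c=22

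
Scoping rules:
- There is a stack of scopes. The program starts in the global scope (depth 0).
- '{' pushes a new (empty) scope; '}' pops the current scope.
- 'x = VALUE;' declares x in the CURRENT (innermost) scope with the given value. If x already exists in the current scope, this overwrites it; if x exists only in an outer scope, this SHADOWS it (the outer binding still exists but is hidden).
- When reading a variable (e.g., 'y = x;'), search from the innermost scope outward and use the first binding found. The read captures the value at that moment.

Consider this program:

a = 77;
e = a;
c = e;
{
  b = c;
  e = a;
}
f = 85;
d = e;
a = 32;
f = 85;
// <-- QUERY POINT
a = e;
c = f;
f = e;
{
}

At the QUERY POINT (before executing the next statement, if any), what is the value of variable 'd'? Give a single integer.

Step 1: declare a=77 at depth 0
Step 2: declare e=(read a)=77 at depth 0
Step 3: declare c=(read e)=77 at depth 0
Step 4: enter scope (depth=1)
Step 5: declare b=(read c)=77 at depth 1
Step 6: declare e=(read a)=77 at depth 1
Step 7: exit scope (depth=0)
Step 8: declare f=85 at depth 0
Step 9: declare d=(read e)=77 at depth 0
Step 10: declare a=32 at depth 0
Step 11: declare f=85 at depth 0
Visible at query point: a=32 c=77 d=77 e=77 f=85

Answer: 77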